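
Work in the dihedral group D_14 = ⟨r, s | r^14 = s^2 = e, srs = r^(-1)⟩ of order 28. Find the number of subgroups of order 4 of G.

7

|G| = 28 and 4 | 28, so subgroups of order 4 are possible by Lagrange.
The subgroups of order 4 are: {e, r^7, r^3s, r^10s}; {e, r^7, r^4s, r^11s}; {e, r^7, r^5s, r^12s}; {e, r^7, r^6s, r^13s}; … (7 in all).
So G has 7 subgroups of order 4.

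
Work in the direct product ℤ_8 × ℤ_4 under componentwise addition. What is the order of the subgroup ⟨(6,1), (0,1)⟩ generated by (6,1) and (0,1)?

16

|⟨(6,1)⟩| = 4 and |⟨(0,1)⟩| = 4, so |H| is a multiple of lcm(4, 4) = 4 and divides |G| = 32.
Closing under the operation: H = {(0,0), (0,1), (0,2), (0,3), (2,0), (2,1), (2,2), (2,3), (4,0), (4,1), (4,2), (4,3), (6,0), (6,1), (6,2), (6,3)}, so |H| = 16.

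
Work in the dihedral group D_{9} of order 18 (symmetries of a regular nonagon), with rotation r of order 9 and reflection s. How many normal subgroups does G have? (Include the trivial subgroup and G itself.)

G has 16 subgroups. Checking conjugation-invariance by order — order 1: 1/1 normal; order 2: 0/9 normal; order 3: 1/1 normal; order 6: 0/3 normal; order 9: 1/1 normal; order 18: 1/1 normal.
Total normal subgroups: 4.

4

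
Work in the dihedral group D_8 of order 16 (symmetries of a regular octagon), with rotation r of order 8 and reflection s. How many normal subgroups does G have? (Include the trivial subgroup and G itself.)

7

G has 19 subgroups. Checking conjugation-invariance by order — order 1: 1/1 normal; order 2: 1/9 normal; order 4: 1/5 normal; order 8: 3/3 normal; order 16: 1/1 normal.
Total normal subgroups: 7.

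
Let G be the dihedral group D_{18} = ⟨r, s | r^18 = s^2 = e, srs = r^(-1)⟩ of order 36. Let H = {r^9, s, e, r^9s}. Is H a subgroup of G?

|H| = 4 divides |G| = 36, consistent with Lagrange.
H contains the identity, every element's inverse is in H, and H is closed under ·: it is a subgroup.

Yes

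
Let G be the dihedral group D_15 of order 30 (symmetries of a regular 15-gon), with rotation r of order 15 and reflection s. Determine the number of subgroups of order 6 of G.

5

|G| = 30 and 6 | 30, so subgroups of order 6 are possible by Lagrange.
The subgroups of order 6 are: {e, r^5, r^10, s, r^5s, r^10s}; {e, r^5, r^10, rs, r^6s, r^11s}; {e, r^5, r^10, r^2s, r^7s, r^12s}; {e, r^5, r^10, r^3s, r^8s, r^13s}; … (5 in all).
So G has 5 subgroups of order 6.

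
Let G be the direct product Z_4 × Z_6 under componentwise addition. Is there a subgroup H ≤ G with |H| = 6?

Yes

6 | 24. A subgroup of order 6 is {(0,0), (0,1), (0,2), (0,3), (0,4), (0,5)}.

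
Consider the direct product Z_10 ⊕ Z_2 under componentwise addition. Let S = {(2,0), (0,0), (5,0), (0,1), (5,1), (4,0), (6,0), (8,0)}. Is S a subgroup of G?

|S| = 8 does not divide |G| = 20, so by Lagrange S is not a subgroup.

No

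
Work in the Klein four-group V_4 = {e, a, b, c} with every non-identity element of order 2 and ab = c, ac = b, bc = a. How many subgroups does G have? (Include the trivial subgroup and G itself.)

5

|G| = 4, so by Lagrange every subgroup order divides 4. Divisors: 1, 2, 4.
Subgroups by order — order 1: 1; order 2: 3; order 4: 1.
Total: 1 + 3 + 1 = 5.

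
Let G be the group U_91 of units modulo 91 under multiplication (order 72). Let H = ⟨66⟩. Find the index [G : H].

12

|⟨66⟩| = 6 and |G| = 72.
By Lagrange, [G : H] = |G|/|H| = 72/6 = 12.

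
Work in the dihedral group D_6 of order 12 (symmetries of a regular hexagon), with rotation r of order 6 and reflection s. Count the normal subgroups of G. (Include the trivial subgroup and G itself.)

7

G has 16 subgroups. Checking conjugation-invariance by order — order 1: 1/1 normal; order 2: 1/7 normal; order 3: 1/1 normal; order 4: 0/3 normal; order 6: 3/3 normal; order 12: 1/1 normal.
Total normal subgroups: 7.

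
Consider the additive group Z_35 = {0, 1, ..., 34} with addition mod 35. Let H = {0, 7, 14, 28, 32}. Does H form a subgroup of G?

No

32 ∈ H but its inverse 3 ∉ H, so H is not a subgroup.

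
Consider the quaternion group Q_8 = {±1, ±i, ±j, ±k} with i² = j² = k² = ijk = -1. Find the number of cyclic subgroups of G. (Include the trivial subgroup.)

5

Group the elements of G by the cyclic subgroup they generate; each cyclic subgroup of order d accounts for φ(d) elements.
Cyclic subgroups by order — order 1: 1; order 2: 1; order 4: 3.
Total: 5.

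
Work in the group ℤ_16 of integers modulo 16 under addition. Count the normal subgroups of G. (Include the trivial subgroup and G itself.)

5

G is abelian, so every subgroup is normal.
G has 5 subgroups in total, hence 5 normal subgroups.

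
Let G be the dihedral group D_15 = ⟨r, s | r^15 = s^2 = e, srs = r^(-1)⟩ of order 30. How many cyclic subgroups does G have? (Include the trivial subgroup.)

19

Group the elements of G by the cyclic subgroup they generate; each cyclic subgroup of order d accounts for φ(d) elements.
Cyclic subgroups by order — order 1: 1; order 2: 15; order 3: 1; order 5: 1; order 15: 1.
Total: 19.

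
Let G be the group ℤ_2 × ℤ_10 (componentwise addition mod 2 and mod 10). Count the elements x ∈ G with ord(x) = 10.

12

An element (a,b) has order lcm(ord(a), ord(b)); count pairs with lcm equal to 10.
Enumerating gives 12 such elements.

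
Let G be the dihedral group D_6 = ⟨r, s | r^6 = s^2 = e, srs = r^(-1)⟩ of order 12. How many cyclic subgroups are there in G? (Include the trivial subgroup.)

10

A cyclic subgroup of order d is generated by each of its φ(d) elements of order d, so the cyclic subgroups of order d number (#elements of order d)/φ(d).
Cyclic subgroups by order — order 1: 1; order 2: 7; order 3: 1; order 6: 1.
Total: 10.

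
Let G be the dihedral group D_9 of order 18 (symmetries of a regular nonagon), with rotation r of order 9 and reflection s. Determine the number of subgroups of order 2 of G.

9

|G| = 18 and 2 | 18, so subgroups of order 2 are possible by Lagrange.
The subgroups of order 2 are: {e, r^2s}; {e, r^3s}; {e, r^4s}; {e, r^5s}; … (9 in all).
So G has 9 subgroups of order 2.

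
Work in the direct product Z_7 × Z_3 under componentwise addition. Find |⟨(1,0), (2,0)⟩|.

7

|⟨(1,0)⟩| = 7 and |⟨(2,0)⟩| = 7, so |H| is a multiple of lcm(7, 7) = 7 and divides |G| = 21.
Closing under the operation: H = {(0,0), (1,0), (2,0), (3,0), (4,0), (5,0), (6,0)}, so |H| = 7.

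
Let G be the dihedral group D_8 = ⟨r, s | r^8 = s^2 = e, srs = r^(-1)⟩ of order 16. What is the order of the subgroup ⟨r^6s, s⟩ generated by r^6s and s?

|⟨r^6s⟩| = 2 and |⟨s⟩| = 2, so |H| is a multiple of lcm(2, 2) = 2 and divides |G| = 16.
Closing under the operation: H = {e, r^2, r^4, r^6, s, r^2s, r^4s, r^6s}, so |H| = 8.

8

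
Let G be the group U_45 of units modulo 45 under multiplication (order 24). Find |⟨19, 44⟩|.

|⟨19⟩| = 2 and |⟨44⟩| = 2, so |H| is a multiple of lcm(2, 2) = 2 and divides |G| = 24.
Closing under the operation: H = {1, 19, 26, 44}, so |H| = 4.

4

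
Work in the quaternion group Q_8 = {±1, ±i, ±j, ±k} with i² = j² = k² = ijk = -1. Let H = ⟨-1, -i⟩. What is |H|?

4

|⟨-1⟩| = 2 and |⟨-i⟩| = 4, so |H| is a multiple of lcm(2, 4) = 4 and divides |G| = 8.
Closing under the operation: H = {1, -1, i, -i}, so |H| = 4.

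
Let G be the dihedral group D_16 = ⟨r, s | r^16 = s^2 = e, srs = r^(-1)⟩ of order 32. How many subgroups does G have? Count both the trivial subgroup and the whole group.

36

|G| = 32, so by Lagrange every subgroup order divides 32. Divisors: 1, 2, 4, 8, 16, 32.
Subgroups by order — order 1: 1; order 2: 17; order 4: 9; order 8: 5; order 16: 3; order 32: 1.
Total: 1 + 17 + 9 + 5 + 3 + 1 = 36.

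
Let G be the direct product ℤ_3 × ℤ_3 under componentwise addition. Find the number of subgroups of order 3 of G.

4

|G| = 9 and 3 | 9, so subgroups of order 3 are possible by Lagrange.
The subgroups of order 3 are: {(0,0), (0,1), (0,2)}; {(0,0), (1,0), (2,0)}; {(0,0), (1,1), (2,2)}; {(0,0), (1,2), (2,1)}.
So G has 4 subgroups of order 3.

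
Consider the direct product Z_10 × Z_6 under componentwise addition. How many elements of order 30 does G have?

An element (a,b) has order lcm(ord(a), ord(b)); count pairs with lcm equal to 30.
Enumerating gives 24 such elements.

24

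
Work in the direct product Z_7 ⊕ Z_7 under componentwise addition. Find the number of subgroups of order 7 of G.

|G| = 49 and 7 | 49, so subgroups of order 7 are possible by Lagrange.
The subgroups of order 7 are: {(0,0), (0,1), (0,2), (0,3), (0,4), (0,5), (0,6)}; {(0,0), (1,0), (2,0), (3,0), (4,0), (5,0), (6,0)}; {(0,0), (1,1), (2,2), (3,3), (4,4), (5,5), (6,6)}; {(0,0), (1,2), (2,4), (3,6), (4,1), (5,3), (6,5)}; … (8 in all).
So G has 8 subgroups of order 7.

8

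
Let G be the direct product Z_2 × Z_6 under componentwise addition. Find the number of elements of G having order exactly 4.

An element (a,b) has order lcm(ord(a), ord(b)); count pairs with lcm equal to 4.
Enumerating gives 0 such elements.

0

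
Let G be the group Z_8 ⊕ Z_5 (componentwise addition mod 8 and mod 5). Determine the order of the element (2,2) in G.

20

The order of (2,2) in Z_8 × Z_5 is lcm(ord(2) in Z_8, ord(2) in Z_5).
ord(2) = 4 and ord(2) = 5, so |⟨(2,2)⟩| = lcm(4, 5) = 20.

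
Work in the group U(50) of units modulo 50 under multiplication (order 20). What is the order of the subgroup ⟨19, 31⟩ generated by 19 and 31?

|⟨19⟩| = 10 and |⟨31⟩| = 5, so |H| is a multiple of lcm(10, 5) = 10 and divides |G| = 20.
Closing under the operation: H = {1, 9, 11, 19, 21, 29, 31, 39, 41, 49}, so |H| = 10.

10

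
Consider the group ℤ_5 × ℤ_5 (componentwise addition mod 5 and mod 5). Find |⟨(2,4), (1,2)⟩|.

5

|⟨(2,4)⟩| = 5 and |⟨(1,2)⟩| = 5, so |H| is a multiple of lcm(5, 5) = 5 and divides |G| = 25.
Closing under the operation: H = {(0,0), (1,2), (2,4), (3,1), (4,3)}, so |H| = 5.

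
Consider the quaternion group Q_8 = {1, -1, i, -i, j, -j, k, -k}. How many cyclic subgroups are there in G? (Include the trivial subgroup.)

A cyclic subgroup of order d is generated by each of its φ(d) elements of order d, so the cyclic subgroups of order d number (#elements of order d)/φ(d).
Cyclic subgroups by order — order 1: 1; order 2: 1; order 4: 3.
Total: 5.

5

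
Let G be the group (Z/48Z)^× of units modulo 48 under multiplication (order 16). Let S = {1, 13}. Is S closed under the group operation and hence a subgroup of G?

No

13 ∈ S but its inverse 37 ∉ S, so S is not a subgroup.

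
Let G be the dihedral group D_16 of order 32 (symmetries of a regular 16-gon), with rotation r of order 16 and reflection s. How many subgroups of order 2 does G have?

17

|G| = 32 and 2 | 32, so subgroups of order 2 are possible by Lagrange.
The subgroups of order 2 are: {e, r^10s}; {e, r^11s}; {e, r^12s}; {e, r^13s}; … (17 in all).
So G has 17 subgroups of order 2.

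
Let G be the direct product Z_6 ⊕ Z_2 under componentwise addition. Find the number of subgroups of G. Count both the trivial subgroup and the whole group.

10

|G| = 12, so by Lagrange every subgroup order divides 12. Divisors: 1, 2, 3, 4, 6, 12.
Subgroups by order — order 1: 1; order 2: 3; order 3: 1; order 4: 1; order 6: 3; order 12: 1.
Total: 1 + 3 + 1 + 1 + 3 + 1 = 10.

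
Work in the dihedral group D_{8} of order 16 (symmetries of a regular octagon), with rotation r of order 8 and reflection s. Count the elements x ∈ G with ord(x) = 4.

The elements of order 4 are: r^2, r^6.
That's 2.

2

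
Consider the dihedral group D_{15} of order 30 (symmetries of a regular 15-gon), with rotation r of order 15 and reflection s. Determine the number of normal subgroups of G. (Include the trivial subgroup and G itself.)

5

G has 28 subgroups. Checking conjugation-invariance by order — order 1: 1/1 normal; order 2: 0/15 normal; order 3: 1/1 normal; order 5: 1/1 normal; order 6: 0/5 normal; order 10: 0/3 normal; order 15: 1/1 normal; order 30: 1/1 normal.
Total normal subgroups: 5.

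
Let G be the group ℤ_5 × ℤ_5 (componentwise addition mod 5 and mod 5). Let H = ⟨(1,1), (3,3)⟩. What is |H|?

5

|⟨(1,1)⟩| = 5 and |⟨(3,3)⟩| = 5, so |H| is a multiple of lcm(5, 5) = 5 and divides |G| = 25.
Closing under the operation: H = {(0,0), (1,1), (2,2), (3,3), (4,4)}, so |H| = 5.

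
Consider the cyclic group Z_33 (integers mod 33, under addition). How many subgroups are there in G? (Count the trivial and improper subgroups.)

4

A cyclic group of order 33 has exactly one subgroup for each divisor of 33.
Divisors of 33: 1, 3, 11, 33.
So Z_33 has 4 subgroups.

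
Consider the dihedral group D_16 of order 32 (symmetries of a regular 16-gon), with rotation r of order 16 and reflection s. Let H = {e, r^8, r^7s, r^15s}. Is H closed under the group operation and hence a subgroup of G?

|H| = 4 divides |G| = 32, consistent with Lagrange.
H contains the identity, every element's inverse is in H, and H is closed under ·: it is a subgroup.

Yes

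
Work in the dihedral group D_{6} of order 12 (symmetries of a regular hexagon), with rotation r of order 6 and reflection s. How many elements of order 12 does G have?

No element of G has order 12 (even though 12 | 12).

0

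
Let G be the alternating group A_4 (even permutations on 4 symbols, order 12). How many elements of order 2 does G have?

The elements of order 2 are: (1 2)(3 4), (1 3)(2 4), (1 4)(2 3).
That's 3.

3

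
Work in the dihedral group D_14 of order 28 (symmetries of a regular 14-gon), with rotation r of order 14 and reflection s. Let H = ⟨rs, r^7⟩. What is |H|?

4

|⟨rs⟩| = 2 and |⟨r^7⟩| = 2, so |H| is a multiple of lcm(2, 2) = 2 and divides |G| = 28.
Closing under the operation: H = {e, r^7, rs, r^8s}, so |H| = 4.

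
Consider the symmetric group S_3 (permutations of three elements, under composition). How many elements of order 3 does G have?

2

The elements of order 3 are: (1 2 3), (1 3 2).
That's 2.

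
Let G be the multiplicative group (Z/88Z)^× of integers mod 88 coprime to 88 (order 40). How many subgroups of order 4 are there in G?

7

|G| = 40 and 4 | 40, so subgroups of order 4 are possible by Lagrange.
The subgroups of order 4 are: {1, 21, 23, 43}; {1, 21, 45, 65}; {1, 21, 67, 87}; {1, 23, 45, 67}; … (7 in all).
So G has 7 subgroups of order 4.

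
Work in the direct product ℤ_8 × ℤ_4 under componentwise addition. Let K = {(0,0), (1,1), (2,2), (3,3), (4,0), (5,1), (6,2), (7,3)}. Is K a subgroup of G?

Yes

|K| = 8 divides |G| = 32, consistent with Lagrange.
K contains the identity, every element's inverse is in K, and K is closed under +: it is a subgroup.
In fact K = ⟨(1,1)⟩.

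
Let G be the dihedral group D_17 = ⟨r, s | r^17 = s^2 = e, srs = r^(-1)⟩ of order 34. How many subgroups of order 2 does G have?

|G| = 34 and 2 | 34, so subgroups of order 2 are possible by Lagrange.
The subgroups of order 2 are: {e, r^10s}; {e, r^11s}; {e, r^12s}; {e, r^13s}; … (17 in all).
So G has 17 subgroups of order 2.

17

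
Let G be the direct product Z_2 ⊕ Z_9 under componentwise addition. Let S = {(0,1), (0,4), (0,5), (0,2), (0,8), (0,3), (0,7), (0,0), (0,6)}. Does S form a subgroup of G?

Yes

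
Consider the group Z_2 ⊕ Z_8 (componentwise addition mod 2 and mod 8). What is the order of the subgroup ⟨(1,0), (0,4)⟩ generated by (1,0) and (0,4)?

4

|⟨(1,0)⟩| = 2 and |⟨(0,4)⟩| = 2, so |H| is a multiple of lcm(2, 2) = 2 and divides |G| = 16.
Closing under the operation: H = {(0,0), (0,4), (1,0), (1,4)}, so |H| = 4.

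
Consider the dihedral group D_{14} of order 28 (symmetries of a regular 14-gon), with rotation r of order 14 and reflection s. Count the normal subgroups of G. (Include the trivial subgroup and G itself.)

G has 28 subgroups. Checking conjugation-invariance by order — order 1: 1/1 normal; order 2: 1/15 normal; order 4: 0/7 normal; order 7: 1/1 normal; order 14: 3/3 normal; order 28: 1/1 normal.
Total normal subgroups: 7.

7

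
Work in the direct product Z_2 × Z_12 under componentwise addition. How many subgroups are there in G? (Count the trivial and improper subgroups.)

|G| = 24, so by Lagrange every subgroup order divides 24. Divisors: 1, 2, 3, 4, 6, 8, 12, 24.
Subgroups by order — order 1: 1; order 2: 3; order 3: 1; order 4: 3; order 6: 3; order 8: 1; order 12: 3; order 24: 1.
Total: 1 + 3 + 1 + 3 + 3 + 1 + 3 + 1 = 16.

16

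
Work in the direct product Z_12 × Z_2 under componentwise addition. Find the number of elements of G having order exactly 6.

6

An element (a,b) has order lcm(ord(a), ord(b)); count pairs with lcm equal to 6.
Enumerating gives 6 such elements.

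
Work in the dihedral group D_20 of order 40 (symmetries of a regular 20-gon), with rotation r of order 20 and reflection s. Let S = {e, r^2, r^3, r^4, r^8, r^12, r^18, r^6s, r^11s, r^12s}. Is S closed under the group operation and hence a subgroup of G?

No

r^4 ∈ S but its inverse r^16 ∉ S, so S is not a subgroup.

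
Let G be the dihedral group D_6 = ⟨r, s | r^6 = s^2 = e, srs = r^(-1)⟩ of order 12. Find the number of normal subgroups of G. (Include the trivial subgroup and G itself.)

G has 16 subgroups. Checking conjugation-invariance by order — order 1: 1/1 normal; order 2: 1/7 normal; order 3: 1/1 normal; order 4: 0/3 normal; order 6: 3/3 normal; order 12: 1/1 normal.
Total normal subgroups: 7.

7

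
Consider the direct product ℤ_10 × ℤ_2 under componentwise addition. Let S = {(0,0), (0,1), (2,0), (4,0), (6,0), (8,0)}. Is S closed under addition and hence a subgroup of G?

|S| = 6 does not divide |G| = 20, so by Lagrange S is not a subgroup.

No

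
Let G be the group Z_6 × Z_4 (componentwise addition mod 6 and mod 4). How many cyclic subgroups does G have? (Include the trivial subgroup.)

Each element a generates a cyclic subgroup ⟨a⟩; distinct elements may generate the same one (a cyclic group of order d has φ(d) generators).
Cyclic subgroups by order — order 1: 1; order 2: 3; order 3: 1; order 4: 2; order 6: 3; order 12: 2.
Total: 12.

12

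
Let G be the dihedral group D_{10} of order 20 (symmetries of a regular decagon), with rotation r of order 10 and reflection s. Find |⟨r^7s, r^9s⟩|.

|⟨r^7s⟩| = 2 and |⟨r^9s⟩| = 2, so |H| is a multiple of lcm(2, 2) = 2 and divides |G| = 20.
Closing under the operation: H = {e, r^2, r^4, r^6, r^8, rs, r^3s, r^5s, r^7s, r^9s}, so |H| = 10.

10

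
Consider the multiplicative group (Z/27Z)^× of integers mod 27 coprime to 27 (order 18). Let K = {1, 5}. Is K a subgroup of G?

No

5 ∈ K but its inverse 11 ∉ K, so K is not a subgroup.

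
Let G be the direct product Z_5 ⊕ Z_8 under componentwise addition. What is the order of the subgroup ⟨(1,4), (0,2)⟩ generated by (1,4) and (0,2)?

20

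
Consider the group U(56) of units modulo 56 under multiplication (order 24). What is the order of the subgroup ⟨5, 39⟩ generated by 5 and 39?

|⟨5⟩| = 6 and |⟨39⟩| = 6, so |H| is a multiple of lcm(6, 6) = 6 and divides |G| = 24.
Closing under the operation: H = {1, 3, 5, 9, 13, 15, 19, 23, 25, 27, 39, 45}, so |H| = 12.

12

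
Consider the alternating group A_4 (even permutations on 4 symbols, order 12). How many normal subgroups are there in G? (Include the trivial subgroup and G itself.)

3

G has 10 subgroups. Checking conjugation-invariance by order — order 1: 1/1 normal; order 2: 0/3 normal; order 3: 0/4 normal; order 4: 1/1 normal; order 12: 1/1 normal.
Total normal subgroups: 3.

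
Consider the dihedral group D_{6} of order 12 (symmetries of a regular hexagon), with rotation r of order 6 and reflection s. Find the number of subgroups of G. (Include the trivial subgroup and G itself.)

|G| = 12, so by Lagrange every subgroup order divides 12. Divisors: 1, 2, 3, 4, 6, 12.
Subgroups by order — order 1: 1; order 2: 7; order 3: 1; order 4: 3; order 6: 3; order 12: 1.
Total: 1 + 7 + 1 + 3 + 3 + 1 = 16.

16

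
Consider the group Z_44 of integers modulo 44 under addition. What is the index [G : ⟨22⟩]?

|⟨22⟩| = 2 and |G| = 44.
By Lagrange, [G : H] = |G|/|H| = 44/2 = 22.

22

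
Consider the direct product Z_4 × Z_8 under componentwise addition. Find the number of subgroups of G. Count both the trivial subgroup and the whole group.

|G| = 32, so by Lagrange every subgroup order divides 32. Divisors: 1, 2, 4, 8, 16, 32.
Subgroups by order — order 1: 1; order 2: 3; order 4: 7; order 8: 7; order 16: 3; order 32: 1.
Total: 1 + 3 + 7 + 7 + 3 + 1 = 22.

22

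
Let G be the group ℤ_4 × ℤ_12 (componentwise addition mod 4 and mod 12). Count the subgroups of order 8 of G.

|G| = 48 and 8 | 48, so subgroups of order 8 are possible by Lagrange.
The subgroups of order 8 are: {(0,0), (0,3), (0,6), (0,9), (2,0), (2,3), (2,6), (2,9)}; {(0,0), (0,6), (1,0), (1,6), (2,0), (2,6), (3,0), (3,6)}; {(0,0), (0,6), (1,3), (1,9), (2,0), (2,6), (3,3), (3,9)}.
So G has 3 subgroups of order 8.

3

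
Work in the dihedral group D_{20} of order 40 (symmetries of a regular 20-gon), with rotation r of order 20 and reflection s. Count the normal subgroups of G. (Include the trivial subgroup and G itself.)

G has 48 subgroups. Checking conjugation-invariance by order — order 1: 1/1 normal; order 2: 1/21 normal; order 4: 1/11 normal; order 5: 1/1 normal; order 8: 0/5 normal; order 10: 1/5 normal; order 20: 3/3 normal; order 40: 1/1 normal.
Total normal subgroups: 9.

9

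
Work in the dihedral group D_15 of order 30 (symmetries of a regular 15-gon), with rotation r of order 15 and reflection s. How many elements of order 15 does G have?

8

The elements of order 15 are: r, r^2, r^4, r^7, r^8, r^11, r^13, r^14.
That's 8.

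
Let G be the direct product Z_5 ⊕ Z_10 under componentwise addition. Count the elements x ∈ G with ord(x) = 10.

24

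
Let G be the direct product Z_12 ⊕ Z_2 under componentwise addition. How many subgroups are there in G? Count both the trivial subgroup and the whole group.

|G| = 24, so by Lagrange every subgroup order divides 24. Divisors: 1, 2, 3, 4, 6, 8, 12, 24.
Subgroups by order — order 1: 1; order 2: 3; order 3: 1; order 4: 3; order 6: 3; order 8: 1; order 12: 3; order 24: 1.
Total: 1 + 3 + 1 + 3 + 3 + 1 + 3 + 1 = 16.

16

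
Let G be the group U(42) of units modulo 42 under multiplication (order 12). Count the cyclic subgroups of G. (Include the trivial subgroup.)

Each element a generates a cyclic subgroup ⟨a⟩; distinct elements may generate the same one (a cyclic group of order d has φ(d) generators).
Cyclic subgroups by order — order 1: 1; order 2: 3; order 3: 1; order 6: 3.
Total: 8.

8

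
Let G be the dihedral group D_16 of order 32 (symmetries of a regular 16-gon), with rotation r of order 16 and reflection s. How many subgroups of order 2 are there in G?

17

|G| = 32 and 2 | 32, so subgroups of order 2 are possible by Lagrange.
The subgroups of order 2 are: {e, r^10s}; {e, r^11s}; {e, r^12s}; {e, r^13s}; … (17 in all).
So G has 17 subgroups of order 2.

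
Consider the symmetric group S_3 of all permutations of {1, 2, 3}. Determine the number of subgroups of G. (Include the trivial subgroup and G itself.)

|G| = 6, so by Lagrange every subgroup order divides 6. Divisors: 1, 2, 3, 6.
Subgroups by order — order 1: 1; order 2: 3; order 3: 1; order 6: 1.
Total: 1 + 3 + 1 + 1 = 6.

6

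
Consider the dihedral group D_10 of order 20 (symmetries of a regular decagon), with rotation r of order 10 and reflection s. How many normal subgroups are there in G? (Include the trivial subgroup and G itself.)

G has 22 subgroups. Checking conjugation-invariance by order — order 1: 1/1 normal; order 2: 1/11 normal; order 4: 0/5 normal; order 5: 1/1 normal; order 10: 3/3 normal; order 20: 1/1 normal.
Total normal subgroups: 7.

7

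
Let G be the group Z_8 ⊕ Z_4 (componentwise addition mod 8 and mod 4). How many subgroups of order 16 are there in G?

|G| = 32 and 16 | 32, so subgroups of order 16 are possible by Lagrange.
The subgroups of order 16 are: {(0,0), (0,1), (0,2), (0,3), (2,0), (2,1), (2,2), (2,3), (4,0), (4,1), (4,2), (4,3), (6,0), (6,1), (6,2), (6,3)}; {(0,0), (0,2), (1,0), (1,2), (2,0), (2,2), (3,0), (3,2), (4,0), (4,2), (5,0), (5,2), (6,0), (6,2), (7,0), (7,2)}; {(0,0), (0,2), (1,1), (1,3), (2,0), (2,2), (3,1), (3,3), (4,0), (4,2), (5,1), (5,3), (6,0), (6,2), (7,1), (7,3)}.
So G has 3 subgroups of order 16.

3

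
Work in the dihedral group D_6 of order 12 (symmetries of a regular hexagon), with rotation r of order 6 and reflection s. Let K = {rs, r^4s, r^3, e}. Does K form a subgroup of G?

|K| = 4 divides |G| = 12, consistent with Lagrange.
K contains the identity, every element's inverse is in K, and K is closed under ·: it is a subgroup.

Yes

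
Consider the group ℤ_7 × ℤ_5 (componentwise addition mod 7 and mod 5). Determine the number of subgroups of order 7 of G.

1

|G| = 35 and 7 | 35, so subgroups of order 7 are possible by Lagrange.
The subgroups of order 7 are: {(0,0), (1,0), (2,0), (3,0), (4,0), (5,0), (6,0)}.
So G has 1 subgroup of order 7.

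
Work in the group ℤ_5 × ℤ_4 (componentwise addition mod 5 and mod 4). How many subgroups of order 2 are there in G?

|G| = 20 and 2 | 20, so subgroups of order 2 are possible by Lagrange.
The subgroups of order 2 are: {(0,0), (0,2)}.
So G has 1 subgroup of order 2.

1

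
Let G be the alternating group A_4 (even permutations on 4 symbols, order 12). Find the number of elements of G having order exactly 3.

8

The elements of order 3 are: (2 3 4), (2 4 3), (1 2 3), (1 2 4), (1 3 2), (1 3 4), (1 4 2), (1 4 3).
That's 8.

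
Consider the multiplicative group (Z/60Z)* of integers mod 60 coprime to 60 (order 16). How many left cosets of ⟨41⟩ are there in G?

8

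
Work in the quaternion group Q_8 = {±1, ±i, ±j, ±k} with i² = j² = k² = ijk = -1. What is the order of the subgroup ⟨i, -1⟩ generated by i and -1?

|⟨i⟩| = 4 and |⟨-1⟩| = 2, so |H| is a multiple of lcm(4, 2) = 4 and divides |G| = 8.
Closing under the operation: H = {1, -1, i, -i}, so |H| = 4.

4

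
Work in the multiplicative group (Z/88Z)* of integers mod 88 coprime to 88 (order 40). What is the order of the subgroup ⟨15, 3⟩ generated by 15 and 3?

20

|⟨15⟩| = 10 and |⟨3⟩| = 10, so |H| is a multiple of lcm(10, 10) = 10 and divides |G| = 40.
Closing under the operation: H = {1, 3, 5, 9, 15, 23, 25, 27, 31, 37, 45, 47, 49, 53, 59, 67, 69, 71, 75, 81}, so |H| = 20.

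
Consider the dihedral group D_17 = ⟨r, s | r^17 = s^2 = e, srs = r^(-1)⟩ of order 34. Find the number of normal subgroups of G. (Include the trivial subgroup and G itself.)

G has 20 subgroups. Checking conjugation-invariance by order — order 1: 1/1 normal; order 2: 0/17 normal; order 17: 1/1 normal; order 34: 1/1 normal.
Total normal subgroups: 3.

3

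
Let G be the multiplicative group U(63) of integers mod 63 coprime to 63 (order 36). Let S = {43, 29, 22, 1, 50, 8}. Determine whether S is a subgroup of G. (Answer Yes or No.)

Yes

|S| = 6 divides |G| = 36, consistent with Lagrange.
S contains the identity, every element's inverse is in S, and S is closed under ·: it is a subgroup.
In fact S = ⟨50⟩.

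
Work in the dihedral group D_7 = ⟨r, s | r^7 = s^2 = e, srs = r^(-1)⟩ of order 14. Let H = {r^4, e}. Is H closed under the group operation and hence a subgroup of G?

r^4 ∈ H but its inverse r^3 ∉ H, so H is not a subgroup.

No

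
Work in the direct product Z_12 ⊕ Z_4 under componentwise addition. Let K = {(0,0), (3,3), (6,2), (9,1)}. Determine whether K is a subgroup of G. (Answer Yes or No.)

|K| = 4 divides |G| = 48, consistent with Lagrange.
K contains the identity, every element's inverse is in K, and K is closed under +: it is a subgroup.
In fact K = ⟨(9,1)⟩.

Yes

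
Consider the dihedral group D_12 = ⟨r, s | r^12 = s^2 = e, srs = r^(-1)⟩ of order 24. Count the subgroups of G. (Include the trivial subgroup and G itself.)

|G| = 24, so by Lagrange every subgroup order divides 24. Divisors: 1, 2, 3, 4, 6, 8, 12, 24.
Subgroups by order — order 1: 1; order 2: 13; order 3: 1; order 4: 7; order 6: 5; order 8: 3; order 12: 3; order 24: 1.
Total: 1 + 13 + 1 + 7 + 5 + 3 + 3 + 1 = 34.

34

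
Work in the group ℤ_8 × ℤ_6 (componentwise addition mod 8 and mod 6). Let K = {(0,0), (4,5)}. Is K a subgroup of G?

(4,5) ∈ K but its inverse (4,1) ∉ K, so K is not a subgroup.

No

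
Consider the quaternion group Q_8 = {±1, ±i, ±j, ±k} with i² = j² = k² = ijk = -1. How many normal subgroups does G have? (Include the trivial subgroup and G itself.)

6

G has 6 subgroups. Checking conjugation-invariance by order — order 1: 1/1 normal; order 2: 1/1 normal; order 4: 3/3 normal; order 8: 1/1 normal.
Total normal subgroups: 6.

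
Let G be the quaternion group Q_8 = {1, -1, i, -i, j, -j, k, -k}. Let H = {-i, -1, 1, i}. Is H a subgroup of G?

Yes

|H| = 4 divides |G| = 8, consistent with Lagrange.
H contains the identity, every element's inverse is in H, and H is closed under ·: it is a subgroup.
In fact H = ⟨-i⟩.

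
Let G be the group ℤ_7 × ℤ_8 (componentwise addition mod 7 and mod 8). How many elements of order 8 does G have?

An element (a,b) has order lcm(ord(a), ord(b)); count pairs with lcm equal to 8.
Enumerating gives 4 such elements.

4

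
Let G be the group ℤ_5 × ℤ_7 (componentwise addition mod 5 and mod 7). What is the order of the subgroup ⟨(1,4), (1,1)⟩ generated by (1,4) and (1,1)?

|⟨(1,4)⟩| = 35 and |⟨(1,1)⟩| = 35, so |H| is a multiple of lcm(35, 35) = 35 and divides |G| = 35.
Closing {(1,4), (1,1)} under the group operation gives all of G, so |H| = 35.

35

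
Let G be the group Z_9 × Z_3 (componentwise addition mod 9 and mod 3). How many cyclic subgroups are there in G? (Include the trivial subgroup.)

A cyclic subgroup of order d is generated by each of its φ(d) elements of order d, so the cyclic subgroups of order d number (#elements of order d)/φ(d).
Cyclic subgroups by order — order 1: 1; order 3: 4; order 9: 3.
Total: 8.

8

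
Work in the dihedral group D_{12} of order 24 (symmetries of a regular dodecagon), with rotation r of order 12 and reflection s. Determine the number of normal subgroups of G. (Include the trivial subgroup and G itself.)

9

G has 34 subgroups. Checking conjugation-invariance by order — order 1: 1/1 normal; order 2: 1/13 normal; order 3: 1/1 normal; order 4: 1/7 normal; order 6: 1/5 normal; order 8: 0/3 normal; order 12: 3/3 normal; order 24: 1/1 normal.
Total normal subgroups: 9.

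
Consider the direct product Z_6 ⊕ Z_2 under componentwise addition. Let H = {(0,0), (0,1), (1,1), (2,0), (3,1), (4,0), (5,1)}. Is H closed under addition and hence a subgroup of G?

No

|H| = 7 does not divide |G| = 12, so by Lagrange H is not a subgroup.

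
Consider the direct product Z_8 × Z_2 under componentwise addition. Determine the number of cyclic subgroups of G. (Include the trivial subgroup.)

8

Each element a generates a cyclic subgroup ⟨a⟩; distinct elements may generate the same one (a cyclic group of order d has φ(d) generators).
Cyclic subgroups by order — order 1: 1; order 2: 3; order 4: 2; order 8: 2.
Total: 8.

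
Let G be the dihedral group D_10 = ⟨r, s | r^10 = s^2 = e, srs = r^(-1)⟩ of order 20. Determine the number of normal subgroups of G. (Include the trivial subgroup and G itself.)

G has 22 subgroups. Checking conjugation-invariance by order — order 1: 1/1 normal; order 2: 1/11 normal; order 4: 0/5 normal; order 5: 1/1 normal; order 10: 3/3 normal; order 20: 1/1 normal.
Total normal subgroups: 7.

7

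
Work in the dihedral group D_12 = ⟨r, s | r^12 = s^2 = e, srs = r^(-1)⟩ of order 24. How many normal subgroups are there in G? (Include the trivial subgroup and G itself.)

9

G has 34 subgroups. Checking conjugation-invariance by order — order 1: 1/1 normal; order 2: 1/13 normal; order 3: 1/1 normal; order 4: 1/7 normal; order 6: 1/5 normal; order 8: 0/3 normal; order 12: 3/3 normal; order 24: 1/1 normal.
Total normal subgroups: 9.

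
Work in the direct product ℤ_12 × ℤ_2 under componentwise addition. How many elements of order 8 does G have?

0

An element (a,b) has order lcm(ord(a), ord(b)); count pairs with lcm equal to 8.
Enumerating gives 0 such elements.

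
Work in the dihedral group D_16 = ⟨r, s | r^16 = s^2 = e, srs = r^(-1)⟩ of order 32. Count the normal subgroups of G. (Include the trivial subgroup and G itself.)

8

G has 36 subgroups. Checking conjugation-invariance by order — order 1: 1/1 normal; order 2: 1/17 normal; order 4: 1/9 normal; order 8: 1/5 normal; order 16: 3/3 normal; order 32: 1/1 normal.
Total normal subgroups: 8.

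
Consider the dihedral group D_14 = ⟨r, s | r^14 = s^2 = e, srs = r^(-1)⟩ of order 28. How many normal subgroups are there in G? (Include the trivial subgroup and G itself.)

G has 28 subgroups. Checking conjugation-invariance by order — order 1: 1/1 normal; order 2: 1/15 normal; order 4: 0/7 normal; order 7: 1/1 normal; order 14: 3/3 normal; order 28: 1/1 normal.
Total normal subgroups: 7.

7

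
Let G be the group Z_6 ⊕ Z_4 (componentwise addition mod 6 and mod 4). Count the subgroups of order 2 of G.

3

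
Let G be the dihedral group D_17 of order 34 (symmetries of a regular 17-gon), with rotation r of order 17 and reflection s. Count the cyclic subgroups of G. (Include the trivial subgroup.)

19

Group the elements of G by the cyclic subgroup they generate; each cyclic subgroup of order d accounts for φ(d) elements.
Cyclic subgroups by order — order 1: 1; order 2: 17; order 17: 1.
Total: 19.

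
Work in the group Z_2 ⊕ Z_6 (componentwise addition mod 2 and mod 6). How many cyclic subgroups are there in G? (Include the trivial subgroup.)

Group the elements of G by the cyclic subgroup they generate; each cyclic subgroup of order d accounts for φ(d) elements.
Cyclic subgroups by order — order 1: 1; order 2: 3; order 3: 1; order 6: 3.
Total: 8.

8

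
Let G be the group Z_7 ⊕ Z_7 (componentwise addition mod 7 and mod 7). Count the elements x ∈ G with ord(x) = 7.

48

An element (a,b) has order lcm(ord(a), ord(b)); count pairs with lcm equal to 7.
Enumerating gives 48 such elements.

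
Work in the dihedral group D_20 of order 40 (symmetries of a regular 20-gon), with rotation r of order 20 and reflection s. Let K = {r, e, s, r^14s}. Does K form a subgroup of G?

r ∈ K but its inverse r^19 ∉ K, so K is not a subgroup.

No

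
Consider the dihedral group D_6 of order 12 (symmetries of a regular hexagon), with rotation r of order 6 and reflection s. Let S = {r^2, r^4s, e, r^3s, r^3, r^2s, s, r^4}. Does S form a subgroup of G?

No

|S| = 8 does not divide |G| = 12, so by Lagrange S is not a subgroup.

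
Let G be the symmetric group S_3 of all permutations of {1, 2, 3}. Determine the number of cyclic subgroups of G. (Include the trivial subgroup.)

Group the elements of G by the cyclic subgroup they generate; each cyclic subgroup of order d accounts for φ(d) elements.
Cyclic subgroups by order — order 1: 1; order 2: 3; order 3: 1.
Total: 5.

5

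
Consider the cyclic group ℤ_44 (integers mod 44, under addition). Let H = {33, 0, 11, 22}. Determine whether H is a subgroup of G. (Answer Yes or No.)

|H| = 4 divides |G| = 44, consistent with Lagrange.
H contains the identity, every element's inverse is in H, and H is closed under +: it is a subgroup.
In fact H = ⟨33⟩.

Yes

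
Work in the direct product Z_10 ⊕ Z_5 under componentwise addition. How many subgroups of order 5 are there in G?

|G| = 50 and 5 | 50, so subgroups of order 5 are possible by Lagrange.
The subgroups of order 5 are: {(0,0), (0,1), (0,2), (0,3), (0,4)}; {(0,0), (2,0), (4,0), (6,0), (8,0)}; {(0,0), (2,1), (4,2), (6,3), (8,4)}; {(0,0), (2,2), (4,4), (6,1), (8,3)}; … (6 in all).
So G has 6 subgroups of order 5.

6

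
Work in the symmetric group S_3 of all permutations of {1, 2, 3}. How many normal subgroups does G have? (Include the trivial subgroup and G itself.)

3

G has 6 subgroups. Checking conjugation-invariance by order — order 1: 1/1 normal; order 2: 0/3 normal; order 3: 1/1 normal; order 6: 1/1 normal.
Total normal subgroups: 3.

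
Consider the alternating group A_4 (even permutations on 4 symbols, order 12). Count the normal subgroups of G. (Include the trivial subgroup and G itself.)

3

G has 10 subgroups. Checking conjugation-invariance by order — order 1: 1/1 normal; order 2: 0/3 normal; order 3: 0/4 normal; order 4: 1/1 normal; order 12: 1/1 normal.
Total normal subgroups: 3.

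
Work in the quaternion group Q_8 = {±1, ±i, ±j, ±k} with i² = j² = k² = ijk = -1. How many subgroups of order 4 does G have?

|G| = 8 and 4 | 8, so subgroups of order 4 are possible by Lagrange.
The subgroups of order 4 are: {1, -1, i, -i}; {1, -1, j, -j}; {1, -1, k, -k}.
So G has 3 subgroups of order 4.

3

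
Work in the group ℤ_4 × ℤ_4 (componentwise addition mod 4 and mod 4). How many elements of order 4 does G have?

An element (a,b) has order lcm(ord(a), ord(b)); count pairs with lcm equal to 4.
Enumerating gives 12 such elements.

12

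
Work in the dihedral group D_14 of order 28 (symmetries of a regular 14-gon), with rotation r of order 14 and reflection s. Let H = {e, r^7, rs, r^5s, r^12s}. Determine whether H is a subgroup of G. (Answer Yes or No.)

|H| = 5 does not divide |G| = 28, so by Lagrange H is not a subgroup.

No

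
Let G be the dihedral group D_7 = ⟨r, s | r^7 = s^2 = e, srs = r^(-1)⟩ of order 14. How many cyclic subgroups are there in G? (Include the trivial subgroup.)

9

Group the elements of G by the cyclic subgroup they generate; each cyclic subgroup of order d accounts for φ(d) elements.
Cyclic subgroups by order — order 1: 1; order 2: 7; order 7: 1.
Total: 9.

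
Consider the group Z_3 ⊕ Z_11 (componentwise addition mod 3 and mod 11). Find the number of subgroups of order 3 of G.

|G| = 33 and 3 | 33, so subgroups of order 3 are possible by Lagrange.
The subgroups of order 3 are: {(0,0), (1,0), (2,0)}.
So G has 1 subgroup of order 3.

1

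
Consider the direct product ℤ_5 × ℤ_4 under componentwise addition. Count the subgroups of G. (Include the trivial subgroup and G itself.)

6

|G| = 20, so by Lagrange every subgroup order divides 20. Divisors: 1, 2, 4, 5, 10, 20.
Subgroups by order — order 1: 1; order 2: 1; order 4: 1; order 5: 1; order 10: 1; order 20: 1.
Total: 1 + 1 + 1 + 1 + 1 + 1 = 6.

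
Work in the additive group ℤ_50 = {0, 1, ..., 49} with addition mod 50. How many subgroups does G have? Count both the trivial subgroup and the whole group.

Subgroups of the cyclic group ℤ_50 correspond bijectively to divisors of 50.
Divisors of 50: 1, 2, 5, 10, 25, 50.
So ℤ_50 has 6 subgroups.

6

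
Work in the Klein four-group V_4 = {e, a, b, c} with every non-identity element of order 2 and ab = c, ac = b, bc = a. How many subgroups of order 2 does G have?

3

|G| = 4 and 2 | 4, so subgroups of order 2 are possible by Lagrange.
The subgroups of order 2 are: {e, a}; {e, b}; {e, c}.
So G has 3 subgroups of order 2.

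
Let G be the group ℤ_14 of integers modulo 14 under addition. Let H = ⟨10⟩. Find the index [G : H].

2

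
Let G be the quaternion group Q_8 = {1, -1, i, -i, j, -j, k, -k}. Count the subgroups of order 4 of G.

|G| = 8 and 4 | 8, so subgroups of order 4 are possible by Lagrange.
The subgroups of order 4 are: {1, -1, i, -i}; {1, -1, j, -j}; {1, -1, k, -k}.
So G has 3 subgroups of order 4.

3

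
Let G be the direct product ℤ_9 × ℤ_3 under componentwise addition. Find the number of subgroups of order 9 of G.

|G| = 27 and 9 | 27, so subgroups of order 9 are possible by Lagrange.
The subgroups of order 9 are: {(0,0), (0,1), (0,2), (3,0), (3,1), (3,2), (6,0), (6,1), (6,2)}; {(0,0), (1,0), (2,0), (3,0), (4,0), (5,0), (6,0), (7,0), (8,0)}; {(0,0), (1,1), (2,2), (3,0), (4,1), (5,2), (6,0), (7,1), (8,2)}; {(0,0), (1,2), (2,1), (3,0), (4,2), (5,1), (6,0), (7,2), (8,1)}.
So G has 4 subgroups of order 9.

4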